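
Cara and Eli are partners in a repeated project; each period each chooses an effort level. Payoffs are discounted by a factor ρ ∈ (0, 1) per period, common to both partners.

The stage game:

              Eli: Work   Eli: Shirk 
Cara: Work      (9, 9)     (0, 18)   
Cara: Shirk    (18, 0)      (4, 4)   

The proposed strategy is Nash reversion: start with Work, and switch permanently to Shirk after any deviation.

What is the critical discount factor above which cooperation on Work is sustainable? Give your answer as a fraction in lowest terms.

9/(1−ρ) ≥ 18 + 4ρ/(1−ρ)
9 ≥ 18 − 14ρ
ρ ≥ 9/14.

9/14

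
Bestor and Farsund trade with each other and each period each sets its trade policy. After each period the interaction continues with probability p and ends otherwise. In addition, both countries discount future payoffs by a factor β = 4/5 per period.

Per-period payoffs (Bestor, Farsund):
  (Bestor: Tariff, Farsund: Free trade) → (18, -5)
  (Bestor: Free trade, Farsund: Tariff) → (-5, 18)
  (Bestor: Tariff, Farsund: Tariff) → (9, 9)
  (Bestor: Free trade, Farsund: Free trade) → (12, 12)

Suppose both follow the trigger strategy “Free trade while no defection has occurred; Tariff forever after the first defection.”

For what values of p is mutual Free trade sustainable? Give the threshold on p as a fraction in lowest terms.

5/6

Expected continuation weight on next period's payoff is β·p = 4/5·p, which plays the role of the discount factor.
Cooperation requires 4/5·p ≥ (18−12)/(18−9) = 2/3, hence p ≥ 5/6.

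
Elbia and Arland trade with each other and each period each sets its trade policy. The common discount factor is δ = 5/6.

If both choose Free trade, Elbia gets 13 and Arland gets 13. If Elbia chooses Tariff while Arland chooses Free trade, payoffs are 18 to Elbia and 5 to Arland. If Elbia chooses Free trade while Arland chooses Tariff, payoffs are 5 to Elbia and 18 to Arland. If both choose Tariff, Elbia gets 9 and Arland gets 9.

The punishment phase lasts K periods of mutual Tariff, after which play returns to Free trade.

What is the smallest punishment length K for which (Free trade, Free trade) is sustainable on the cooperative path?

2

No profitable deviation requires (13−9)(δ+…+δ^K) ≥ 18−13, i.e. δ+…+δ^K ≥ 5/4 ≈ 1.2500.
With δ = 5/6, the partial sums are K=1: 0.8333, K=2: 1.5278.
K = 2 is the first length at which the sum reaches 1.2500.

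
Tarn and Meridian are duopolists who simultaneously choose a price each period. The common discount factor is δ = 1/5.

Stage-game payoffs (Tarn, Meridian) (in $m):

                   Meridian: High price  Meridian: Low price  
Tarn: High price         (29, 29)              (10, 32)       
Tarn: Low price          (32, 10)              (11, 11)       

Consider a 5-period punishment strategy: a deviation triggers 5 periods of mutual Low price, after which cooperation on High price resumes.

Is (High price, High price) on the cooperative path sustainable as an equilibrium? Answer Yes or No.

A one-shot deviation gives 32 now, then 11 for 5 periods, then back to 29.
Gain from deviating: (32−29) today; loss: (29−11) in each of the next 5 periods.
No-deviation condition: (29−11)(δ+…+δ^5) ≥ 32−29, i.e. δ+…+δ^5 ≥ 1/6.
At δ = 1/5: δ+…+δ^5 = 0.2499 ≥ 0.1667.
So cooperation is sustainable.

Yes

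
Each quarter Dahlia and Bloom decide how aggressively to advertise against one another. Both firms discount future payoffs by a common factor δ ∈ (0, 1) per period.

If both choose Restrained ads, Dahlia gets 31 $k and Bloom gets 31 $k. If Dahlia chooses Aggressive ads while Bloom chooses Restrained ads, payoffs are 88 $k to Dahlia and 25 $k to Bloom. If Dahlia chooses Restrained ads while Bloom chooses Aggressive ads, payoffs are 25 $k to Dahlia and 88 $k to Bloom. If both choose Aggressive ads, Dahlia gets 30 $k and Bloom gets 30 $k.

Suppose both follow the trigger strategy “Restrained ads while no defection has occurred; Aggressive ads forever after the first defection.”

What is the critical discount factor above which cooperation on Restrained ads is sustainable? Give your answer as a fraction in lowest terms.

57/58

One-period gain from deviating is 88 − 31 = 57. The loss is 31 − 30 = 1 in every subsequent period, with present value 1·δ/(1−δ).
Deviation is unprofitable when 1·δ/(1−δ) ≥ 57, i.e. δ/(1−δ) ≥ 57.
Equivalently δ ≥ 57/(57+1) = 57/58.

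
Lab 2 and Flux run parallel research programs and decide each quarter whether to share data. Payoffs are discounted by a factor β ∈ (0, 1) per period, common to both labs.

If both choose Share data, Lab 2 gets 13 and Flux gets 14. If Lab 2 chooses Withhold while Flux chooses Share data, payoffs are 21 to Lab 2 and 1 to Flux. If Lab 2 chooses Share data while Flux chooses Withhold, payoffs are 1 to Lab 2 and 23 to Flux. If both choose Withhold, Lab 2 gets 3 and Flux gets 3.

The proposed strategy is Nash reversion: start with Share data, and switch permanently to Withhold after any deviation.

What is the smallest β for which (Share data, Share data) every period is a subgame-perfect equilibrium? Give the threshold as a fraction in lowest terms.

Lab 2: cooperation gives 13 each period; deviation gives 21 once then 3 forever.
  13/(1−β) ≥ 21 + 3β/(1−β) ⇒ β ≥ 8/18 = 4/9.
Flux: cooperation gives 14 each period; deviation gives 23 once then 3 forever.
  β ≥ 9/20.
Both must hold, so the binding constraint is Flux's: β ≥ 9/20.

9/20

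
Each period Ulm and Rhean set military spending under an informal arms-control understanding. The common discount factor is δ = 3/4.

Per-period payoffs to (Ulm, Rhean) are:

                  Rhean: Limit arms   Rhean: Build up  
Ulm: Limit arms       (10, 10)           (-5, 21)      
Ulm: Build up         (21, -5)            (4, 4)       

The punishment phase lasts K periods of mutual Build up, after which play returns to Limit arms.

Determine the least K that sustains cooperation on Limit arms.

IC: δ(1−δ^K)/(1−δ) ≥ (21−10)/(10−4) = 11/6.
With δ = 3/4: need 1 − δ^K ≥ 11/6·(1−3/4)/(3/4), i.e. δ^K ≤ 0.3889.
Since (3/4)^3 = 0.4219 and (3/4)^4 = 0.3164, the smallest such K is 4.

4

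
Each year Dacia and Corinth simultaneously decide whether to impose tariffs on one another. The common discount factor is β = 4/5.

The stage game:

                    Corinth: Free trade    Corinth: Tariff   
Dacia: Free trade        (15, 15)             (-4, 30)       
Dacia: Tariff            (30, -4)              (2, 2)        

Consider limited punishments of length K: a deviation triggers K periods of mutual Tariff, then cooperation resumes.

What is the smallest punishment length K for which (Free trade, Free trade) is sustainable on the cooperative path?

IC: β(1−β^K)/(1−β) ≥ (30−15)/(15−2) = 15/13.
With β = 4/5: need 1 − β^K ≥ 15/13·(1−4/5)/(4/5), i.e. β^K ≤ 0.7115.
Since (4/5)^1 = 0.8000 and (4/5)^2 = 0.6400, the smallest such K is 2.

2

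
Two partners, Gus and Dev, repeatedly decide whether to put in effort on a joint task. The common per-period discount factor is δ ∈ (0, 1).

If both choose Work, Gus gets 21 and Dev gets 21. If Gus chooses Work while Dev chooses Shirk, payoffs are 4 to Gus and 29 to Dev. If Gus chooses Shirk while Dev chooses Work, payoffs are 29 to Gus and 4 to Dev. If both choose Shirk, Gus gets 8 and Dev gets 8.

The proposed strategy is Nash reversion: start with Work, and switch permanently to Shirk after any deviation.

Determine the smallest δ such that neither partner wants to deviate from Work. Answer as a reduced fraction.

One-period gain from deviating is 29 − 21 = 8. The loss is 21 − 8 = 13 in every subsequent period, with present value 13·δ/(1−δ).
Deviation is unprofitable when 13·δ/(1−δ) ≥ 8, i.e. δ/(1−δ) ≥ 8/13.
Equivalently δ ≥ 8/(8+13) = 8/21.

8/21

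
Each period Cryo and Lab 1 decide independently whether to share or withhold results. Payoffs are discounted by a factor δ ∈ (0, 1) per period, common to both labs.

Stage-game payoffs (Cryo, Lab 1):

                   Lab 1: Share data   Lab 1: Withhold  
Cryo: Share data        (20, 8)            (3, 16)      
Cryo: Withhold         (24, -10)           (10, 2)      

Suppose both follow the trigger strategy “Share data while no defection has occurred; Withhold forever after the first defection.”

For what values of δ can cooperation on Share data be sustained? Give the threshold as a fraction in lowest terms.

Cryo: cooperation gives 20 each period; deviation gives 24 once then 10 forever.
  20/(1−δ) ≥ 24 + 10δ/(1−δ) ⇒ δ ≥ 4/14 = 2/7.
Lab 1: cooperation gives 8 each period; deviation gives 16 once then 2 forever.
  δ ≥ 8/14 = 4/7.
Both must hold, so the binding constraint is Lab 1's: δ ≥ 4/7.

4/7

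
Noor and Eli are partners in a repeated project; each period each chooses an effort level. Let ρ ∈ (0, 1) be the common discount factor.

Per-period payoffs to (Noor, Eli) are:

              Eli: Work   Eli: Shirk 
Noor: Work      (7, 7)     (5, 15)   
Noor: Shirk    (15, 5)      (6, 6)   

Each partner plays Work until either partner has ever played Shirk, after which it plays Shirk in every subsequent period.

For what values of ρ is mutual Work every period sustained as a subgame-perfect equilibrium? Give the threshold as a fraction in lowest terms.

8/9

Cooperation forever yields 7 each period: 7/(1−ρ).
Deviating yields 15 once, then 6 forever: 15 + 6ρ/(1−ρ).
No profitable deviation requires 7/(1−ρ) ≥ 15 + 6ρ/(1−ρ).
Multiplying by (1−ρ): 7 ≥ 15(1−ρ) + 6ρ = 15 − 9ρ.
So 9ρ ≥ 8, i.e. ρ ≥ 8/9.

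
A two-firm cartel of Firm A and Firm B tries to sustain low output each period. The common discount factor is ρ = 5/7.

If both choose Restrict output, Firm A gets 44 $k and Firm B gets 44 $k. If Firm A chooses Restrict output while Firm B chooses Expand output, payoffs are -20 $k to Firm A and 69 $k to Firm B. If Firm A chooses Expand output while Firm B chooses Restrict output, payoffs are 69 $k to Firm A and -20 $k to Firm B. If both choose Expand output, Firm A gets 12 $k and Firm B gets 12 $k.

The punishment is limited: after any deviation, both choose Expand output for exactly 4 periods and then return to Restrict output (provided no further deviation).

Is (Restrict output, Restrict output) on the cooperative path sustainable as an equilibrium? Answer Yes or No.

A one-shot deviation gives 69 now, then 12 for 4 periods, then back to 44.
Gain from deviating: (69−44) today; loss: (44−12) in each of the next 4 periods.
No-deviation condition: (44−12)(ρ+…+ρ^4) ≥ 69−44, i.e. ρ+…+ρ^4 ≥ 25/32.
At ρ = 5/7: ρ+…+ρ^4 = 1.8492 ≥ 0.7812.
So cooperation is sustainable.

Yes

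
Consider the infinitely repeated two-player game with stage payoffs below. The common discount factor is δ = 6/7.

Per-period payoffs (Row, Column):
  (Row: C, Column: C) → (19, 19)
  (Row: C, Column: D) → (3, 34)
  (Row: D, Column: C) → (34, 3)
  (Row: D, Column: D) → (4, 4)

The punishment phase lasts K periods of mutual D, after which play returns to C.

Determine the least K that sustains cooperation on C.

2

Need Σ_{k=1}^{K} δ^k ≥ (34−19)/(19−4) = 1.0000 at δ = 6/7.
At K = 1 the sum is 0.8571 < 1.0000; at K = 2 it is 1.5918 ≥ 1.0000.
So the minimum punishment length is K = 2.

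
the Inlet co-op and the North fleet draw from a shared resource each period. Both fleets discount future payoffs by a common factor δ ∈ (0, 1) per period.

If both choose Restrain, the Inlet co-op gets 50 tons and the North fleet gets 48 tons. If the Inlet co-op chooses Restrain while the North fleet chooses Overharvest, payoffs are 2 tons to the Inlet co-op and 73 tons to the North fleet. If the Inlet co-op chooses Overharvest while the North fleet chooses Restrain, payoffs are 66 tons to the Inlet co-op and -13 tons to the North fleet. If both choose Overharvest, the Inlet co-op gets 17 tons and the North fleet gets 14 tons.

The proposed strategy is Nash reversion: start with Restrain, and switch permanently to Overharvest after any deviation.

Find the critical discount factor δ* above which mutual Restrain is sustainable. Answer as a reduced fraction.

the Inlet co-op: cooperation gives 50 each period; deviation gives 66 once then 17 forever.
  50/(1−δ) ≥ 66 + 17δ/(1−δ) ⇒ δ ≥ 16/49.
the North fleet: cooperation gives 48 each period; deviation gives 73 once then 14 forever.
  δ ≥ 25/59.
Both must hold, so the binding constraint is the North fleet's: δ ≥ 25/59.

25/59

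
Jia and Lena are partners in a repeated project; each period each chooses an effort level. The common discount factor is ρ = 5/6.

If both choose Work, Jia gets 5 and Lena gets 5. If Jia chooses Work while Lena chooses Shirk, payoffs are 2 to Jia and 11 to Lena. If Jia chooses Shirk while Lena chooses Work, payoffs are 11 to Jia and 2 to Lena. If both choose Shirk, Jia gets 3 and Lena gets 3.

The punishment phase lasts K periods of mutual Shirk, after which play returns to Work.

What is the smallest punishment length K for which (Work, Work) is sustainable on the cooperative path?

Need Σ_{k=1}^{K} ρ^k ≥ (11−5)/(5−3) = 3.0000 at ρ = 5/6.
At K = 5 the sum is 2.9906 < 3.0000; at K = 6 it is 3.3255 ≥ 3.0000.
So the minimum punishment length is K = 6.

6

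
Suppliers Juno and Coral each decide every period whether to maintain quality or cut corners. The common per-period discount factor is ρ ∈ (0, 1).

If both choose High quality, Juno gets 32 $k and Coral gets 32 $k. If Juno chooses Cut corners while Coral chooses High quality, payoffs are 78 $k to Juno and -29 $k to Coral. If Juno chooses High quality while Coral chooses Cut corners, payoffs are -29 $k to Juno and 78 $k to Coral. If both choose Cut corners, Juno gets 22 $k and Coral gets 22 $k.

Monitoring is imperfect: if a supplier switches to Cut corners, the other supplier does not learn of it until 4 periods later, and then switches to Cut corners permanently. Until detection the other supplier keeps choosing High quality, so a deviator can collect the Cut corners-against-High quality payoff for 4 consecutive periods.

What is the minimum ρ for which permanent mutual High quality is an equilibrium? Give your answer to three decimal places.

0.952

Deviating for the 4 undetected periods gains 78−32 = 46 per period over cooperation, then loses 32−22 = 10 per period forever once punishment starts.
Gain: 46(1 + ρ + … + ρ^3); loss: 10·ρ^4/(1−ρ).
No profitable deviation ⇔ 46(1−ρ^4) ≤ 10·ρ^4, i.e. ρ^4 ≥ 46/(46+10) = 23/28.
Hence ρ ≥ (23/28)^(1/4) ≈ 0.952.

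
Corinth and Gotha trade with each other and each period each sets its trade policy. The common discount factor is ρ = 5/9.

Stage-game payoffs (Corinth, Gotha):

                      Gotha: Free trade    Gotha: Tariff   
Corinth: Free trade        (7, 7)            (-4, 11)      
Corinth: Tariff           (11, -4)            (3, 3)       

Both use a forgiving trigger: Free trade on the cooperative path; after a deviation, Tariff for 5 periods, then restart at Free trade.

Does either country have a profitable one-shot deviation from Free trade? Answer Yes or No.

Comparing payoff streams over the 6 periods until play realigns: cooperate → 7(1+ρ+…+ρ^5); deviate → 11 + 3(ρ+…+ρ^5).
Cooperation is sustained iff (7−3)(ρ+…+ρ^5) ≥ 11−7.
ρ+…+ρ^5 = 5/9·(1−(5/9)^5)/(1−5/9) = 1.1838, and (11−7)/(7−3) = 1.0000.
1.1838 ≥ 1.0000, so cooperation is sustainable.

No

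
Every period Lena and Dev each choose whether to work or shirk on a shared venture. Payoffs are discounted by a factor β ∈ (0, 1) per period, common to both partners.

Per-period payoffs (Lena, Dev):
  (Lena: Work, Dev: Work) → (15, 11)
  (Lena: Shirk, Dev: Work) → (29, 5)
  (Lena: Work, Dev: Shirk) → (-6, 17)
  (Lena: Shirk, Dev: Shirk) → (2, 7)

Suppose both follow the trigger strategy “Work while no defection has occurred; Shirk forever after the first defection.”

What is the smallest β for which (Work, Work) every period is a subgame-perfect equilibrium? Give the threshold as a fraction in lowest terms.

For Lena: deviation gain 29−15 = 14, per-period punishment loss 15−2 = 13. IC gives β ≥ 14/27.
For Dev: gain 6, loss 4 per period, so β ≥ 6/10 = 3/5.
The tighter constraint is Dev's, so cooperation needs β ≥ 3/5.

3/5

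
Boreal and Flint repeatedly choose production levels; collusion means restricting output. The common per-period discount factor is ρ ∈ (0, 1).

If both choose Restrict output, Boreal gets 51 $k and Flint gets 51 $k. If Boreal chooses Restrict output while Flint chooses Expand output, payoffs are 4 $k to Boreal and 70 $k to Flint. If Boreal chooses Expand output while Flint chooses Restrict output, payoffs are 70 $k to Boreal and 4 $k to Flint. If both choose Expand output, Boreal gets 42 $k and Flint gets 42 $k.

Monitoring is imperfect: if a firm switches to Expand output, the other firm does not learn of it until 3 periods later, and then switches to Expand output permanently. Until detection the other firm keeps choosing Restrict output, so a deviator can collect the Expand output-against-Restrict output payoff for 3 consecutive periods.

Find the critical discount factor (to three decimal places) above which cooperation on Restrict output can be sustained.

A deviator earns 70 for 3 periods, then 42 forever; cooperating earns 51 forever. Multiplying the IC by (1−ρ):
51 ≥ 70(1−ρ^3) + 42ρ^3, so 28·ρ^3 ≥ 19 and ρ^3 ≥ 19/28.
ρ ≥ (19/28)^(1/3) ≈ 0.879.

0.879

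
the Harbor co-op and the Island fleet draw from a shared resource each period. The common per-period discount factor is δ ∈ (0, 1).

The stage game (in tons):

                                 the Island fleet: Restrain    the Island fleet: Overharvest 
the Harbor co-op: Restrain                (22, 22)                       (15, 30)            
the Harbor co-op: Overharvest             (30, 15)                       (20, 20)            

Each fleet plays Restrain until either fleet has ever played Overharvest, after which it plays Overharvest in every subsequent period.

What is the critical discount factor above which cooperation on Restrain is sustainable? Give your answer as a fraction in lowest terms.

4/5

Cooperation forever yields 22 each period: 22/(1−δ).
Deviating yields 30 once, then 20 forever: 30 + 20δ/(1−δ).
No profitable deviation requires 22/(1−δ) ≥ 30 + 20δ/(1−δ).
Multiplying by (1−δ): 22 ≥ 30(1−δ) + 20δ = 30 − 10δ.
So 10δ ≥ 8, i.e. δ ≥ 8/10 = 4/5.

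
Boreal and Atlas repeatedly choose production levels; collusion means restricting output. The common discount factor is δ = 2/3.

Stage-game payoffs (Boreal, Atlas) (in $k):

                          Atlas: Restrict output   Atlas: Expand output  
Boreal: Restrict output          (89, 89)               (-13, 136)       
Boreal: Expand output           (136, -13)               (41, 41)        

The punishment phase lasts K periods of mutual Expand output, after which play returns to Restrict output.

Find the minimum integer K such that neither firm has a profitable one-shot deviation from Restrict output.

Need Σ_{k=1}^{K} δ^k ≥ (136−89)/(89−41) = 0.9792 at δ = 2/3.
At K = 1 the sum is 0.6667 < 0.9792; at K = 2 it is 1.1111 ≥ 0.9792.
So the minimum punishment length is K = 2.

2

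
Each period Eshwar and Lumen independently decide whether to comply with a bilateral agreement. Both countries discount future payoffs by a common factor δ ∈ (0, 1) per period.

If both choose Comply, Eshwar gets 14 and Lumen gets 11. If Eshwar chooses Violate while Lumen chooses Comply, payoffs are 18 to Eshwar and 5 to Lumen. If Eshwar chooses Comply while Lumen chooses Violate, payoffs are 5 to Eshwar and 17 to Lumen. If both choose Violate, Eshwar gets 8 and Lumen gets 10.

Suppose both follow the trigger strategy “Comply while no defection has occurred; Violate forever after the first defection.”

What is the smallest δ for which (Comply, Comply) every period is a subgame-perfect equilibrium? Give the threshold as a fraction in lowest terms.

6/7

For Eshwar: deviation gain 18−14 = 4, per-period punishment loss 14−8 = 6. IC gives δ ≥ 4/10 = 2/5.
For Lumen: gain 6, loss 1 per period, so δ ≥ 6/7.
The tighter constraint is Lumen's, so cooperation needs δ ≥ 6/7.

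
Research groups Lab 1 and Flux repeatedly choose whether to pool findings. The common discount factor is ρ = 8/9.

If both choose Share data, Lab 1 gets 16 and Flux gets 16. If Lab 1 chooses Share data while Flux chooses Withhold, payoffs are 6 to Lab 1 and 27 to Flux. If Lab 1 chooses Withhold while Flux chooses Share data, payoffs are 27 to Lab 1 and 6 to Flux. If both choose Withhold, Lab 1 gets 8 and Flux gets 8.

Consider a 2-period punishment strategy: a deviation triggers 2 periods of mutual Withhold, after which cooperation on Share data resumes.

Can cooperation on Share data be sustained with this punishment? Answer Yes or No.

Yes

Comparing payoff streams over the 3 periods until play realigns: cooperate → 16(1+ρ+…+ρ^2); deviate → 27 + 8(ρ+…+ρ^2).
Cooperation is sustained iff (16−8)(ρ+…+ρ^2) ≥ 27−16.
ρ+…+ρ^2 = 8/9·(1−(8/9)^2)/(1−8/9) = 1.6790, and (27−16)/(16−8) = 1.3750.
1.6790 ≥ 1.3750, so cooperation is sustainable.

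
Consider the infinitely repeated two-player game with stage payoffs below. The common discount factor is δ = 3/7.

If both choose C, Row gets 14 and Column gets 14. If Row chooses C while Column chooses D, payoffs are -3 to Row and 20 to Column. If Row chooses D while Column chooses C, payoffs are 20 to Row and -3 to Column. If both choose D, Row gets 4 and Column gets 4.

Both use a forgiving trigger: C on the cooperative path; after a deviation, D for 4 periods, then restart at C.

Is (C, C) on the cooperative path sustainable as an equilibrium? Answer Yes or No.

Yes

Comparing payoff streams over the 5 periods until play realigns: cooperate → 14(1+δ+…+δ^4); deviate → 20 + 4(δ+…+δ^4).
Cooperation is sustained iff (14−4)(δ+…+δ^4) ≥ 20−14.
δ+…+δ^4 = 3/7·(1−(3/7)^4)/(1−3/7) = 0.7247, and (20−14)/(14−4) = 0.6000.
0.7247 ≥ 0.6000, so cooperation is sustainable.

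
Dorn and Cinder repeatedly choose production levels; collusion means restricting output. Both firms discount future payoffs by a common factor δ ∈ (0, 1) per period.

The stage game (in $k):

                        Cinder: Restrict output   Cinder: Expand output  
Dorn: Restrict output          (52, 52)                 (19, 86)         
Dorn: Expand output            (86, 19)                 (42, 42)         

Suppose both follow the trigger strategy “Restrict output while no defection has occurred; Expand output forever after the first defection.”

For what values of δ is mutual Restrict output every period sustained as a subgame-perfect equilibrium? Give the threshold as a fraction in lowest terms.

52/(1−δ) ≥ 86 + 42δ/(1−δ)
52 ≥ 86 − 44δ
δ ≥ 34/44 = 17/22.

17/22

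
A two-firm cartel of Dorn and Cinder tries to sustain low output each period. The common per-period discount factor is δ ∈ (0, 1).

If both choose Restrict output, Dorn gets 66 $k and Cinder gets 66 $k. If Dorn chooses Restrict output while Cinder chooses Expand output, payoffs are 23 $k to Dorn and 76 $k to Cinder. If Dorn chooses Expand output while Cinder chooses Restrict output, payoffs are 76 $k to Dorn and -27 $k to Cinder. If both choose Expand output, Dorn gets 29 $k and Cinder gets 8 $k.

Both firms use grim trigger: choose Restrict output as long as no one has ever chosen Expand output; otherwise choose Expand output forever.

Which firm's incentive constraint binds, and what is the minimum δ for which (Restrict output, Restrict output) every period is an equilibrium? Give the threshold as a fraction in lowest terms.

Dorn; δ ≥ 10/47

Dorn: cooperation gives 66 each period; deviation gives 76 once then 29 forever.
  66/(1−δ) ≥ 76 + 29δ/(1−δ) ⇒ δ ≥ 10/47.
Cinder: cooperation gives 66 each period; deviation gives 76 once then 8 forever.
  δ ≥ 10/68 = 5/34.
Both must hold, so the binding constraint is Dorn's: δ ≥ 10/47.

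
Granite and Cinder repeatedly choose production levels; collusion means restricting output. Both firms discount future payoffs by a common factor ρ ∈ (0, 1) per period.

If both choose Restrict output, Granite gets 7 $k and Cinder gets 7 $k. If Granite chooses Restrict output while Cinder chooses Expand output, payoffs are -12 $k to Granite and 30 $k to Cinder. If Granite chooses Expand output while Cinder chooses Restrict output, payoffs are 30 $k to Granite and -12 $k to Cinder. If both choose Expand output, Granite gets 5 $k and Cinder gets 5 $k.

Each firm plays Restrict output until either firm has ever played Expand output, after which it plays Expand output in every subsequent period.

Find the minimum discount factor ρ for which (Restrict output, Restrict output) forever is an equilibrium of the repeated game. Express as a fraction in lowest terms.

Cooperation forever yields 7 each period: 7/(1−ρ).
Deviating yields 30 once, then 5 forever: 30 + 5ρ/(1−ρ).
No profitable deviation requires 7/(1−ρ) ≥ 30 + 5ρ/(1−ρ).
Multiplying by (1−ρ): 7 ≥ 30(1−ρ) + 5ρ = 30 − 25ρ.
So 25ρ ≥ 23, i.e. ρ ≥ 23/25.

23/25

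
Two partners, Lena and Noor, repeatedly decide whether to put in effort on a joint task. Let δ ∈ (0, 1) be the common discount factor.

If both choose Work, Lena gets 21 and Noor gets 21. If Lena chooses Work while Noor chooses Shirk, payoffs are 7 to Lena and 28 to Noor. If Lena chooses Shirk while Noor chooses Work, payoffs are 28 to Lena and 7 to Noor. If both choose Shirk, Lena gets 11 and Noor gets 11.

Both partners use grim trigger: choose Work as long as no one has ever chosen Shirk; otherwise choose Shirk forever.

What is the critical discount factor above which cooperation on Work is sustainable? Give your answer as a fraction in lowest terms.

One-period gain from deviating is 28 − 21 = 7. The loss is 21 − 11 = 10 in every subsequent period, with present value 10·δ/(1−δ).
Deviation is unprofitable when 10·δ/(1−δ) ≥ 7, i.e. δ/(1−δ) ≥ 7/10.
Equivalently δ ≥ 7/(7+10) = 7/17.

7/17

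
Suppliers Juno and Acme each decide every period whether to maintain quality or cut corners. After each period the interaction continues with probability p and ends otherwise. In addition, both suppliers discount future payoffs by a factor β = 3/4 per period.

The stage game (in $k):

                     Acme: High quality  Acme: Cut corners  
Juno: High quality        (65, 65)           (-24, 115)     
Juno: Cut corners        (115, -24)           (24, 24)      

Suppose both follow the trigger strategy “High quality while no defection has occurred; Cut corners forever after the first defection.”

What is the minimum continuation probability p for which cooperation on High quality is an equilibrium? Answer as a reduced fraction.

With continuation probability p and discount β, the effective per-period discount factor is βp.
Grim-trigger IC: βp ≥ (115−65)/(115−24) = 50/91.
So p ≥ (50/91)/(3/4) = 200/273.

200/273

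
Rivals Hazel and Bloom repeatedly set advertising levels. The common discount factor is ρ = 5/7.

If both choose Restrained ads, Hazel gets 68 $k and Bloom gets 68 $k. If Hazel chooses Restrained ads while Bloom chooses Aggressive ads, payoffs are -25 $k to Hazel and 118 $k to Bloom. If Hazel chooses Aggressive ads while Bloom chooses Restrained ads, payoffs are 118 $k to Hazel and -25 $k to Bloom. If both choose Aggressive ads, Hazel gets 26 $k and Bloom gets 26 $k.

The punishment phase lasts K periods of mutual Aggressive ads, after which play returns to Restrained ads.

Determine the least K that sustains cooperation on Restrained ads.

Need Σ_{k=1}^{K} ρ^k ≥ (118−68)/(68−26) = 1.1905 at ρ = 5/7.
At K = 1 the sum is 0.7143 < 1.1905; at K = 2 it is 1.2245 ≥ 1.1905.
So the minimum punishment length is K = 2.

2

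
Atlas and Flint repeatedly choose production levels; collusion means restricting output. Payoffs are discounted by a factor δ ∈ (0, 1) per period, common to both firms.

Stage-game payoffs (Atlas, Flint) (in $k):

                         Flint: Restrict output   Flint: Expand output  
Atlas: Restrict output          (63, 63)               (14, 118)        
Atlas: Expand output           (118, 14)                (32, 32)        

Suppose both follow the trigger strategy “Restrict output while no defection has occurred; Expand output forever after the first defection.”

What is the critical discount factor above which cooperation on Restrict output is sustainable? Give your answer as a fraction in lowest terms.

55/86

Under grim trigger the critical discount factor is (T−C)/(T−P) with T = 118, C = 63, P = 32.
δ* = (118−63)/(118−32) = 55/86.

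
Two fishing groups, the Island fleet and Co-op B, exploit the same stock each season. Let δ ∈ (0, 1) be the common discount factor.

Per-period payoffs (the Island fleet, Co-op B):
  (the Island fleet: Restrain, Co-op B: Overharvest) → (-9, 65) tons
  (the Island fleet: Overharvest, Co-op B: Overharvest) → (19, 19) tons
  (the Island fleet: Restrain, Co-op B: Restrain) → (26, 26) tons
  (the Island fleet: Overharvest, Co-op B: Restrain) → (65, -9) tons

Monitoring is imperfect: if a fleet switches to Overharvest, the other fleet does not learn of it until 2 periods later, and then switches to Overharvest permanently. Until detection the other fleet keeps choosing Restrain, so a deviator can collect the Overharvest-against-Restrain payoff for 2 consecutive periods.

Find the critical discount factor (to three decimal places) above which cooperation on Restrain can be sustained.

Deviating for the 2 undetected periods gains 65−26 = 39 per period over cooperation, then loses 26−19 = 7 per period forever once punishment starts.
Gain: 39(1 + δ + … + δ^1); loss: 7·δ^2/(1−δ).
No profitable deviation ⇔ 39(1−δ^2) ≤ 7·δ^2, i.e. δ^2 ≥ 39/(39+7) = 39/46.
Hence δ ≥ (39/46)^(1/2) ≈ 0.921.

0.921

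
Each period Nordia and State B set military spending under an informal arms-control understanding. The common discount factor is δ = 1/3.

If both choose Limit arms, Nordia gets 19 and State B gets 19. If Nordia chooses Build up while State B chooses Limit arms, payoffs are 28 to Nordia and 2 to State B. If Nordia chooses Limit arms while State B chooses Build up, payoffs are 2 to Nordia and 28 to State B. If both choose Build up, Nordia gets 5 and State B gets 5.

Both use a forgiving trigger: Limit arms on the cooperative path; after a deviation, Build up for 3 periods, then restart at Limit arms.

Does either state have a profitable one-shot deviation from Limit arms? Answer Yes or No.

Yes

Comparing payoff streams over the 4 periods until play realigns: cooperate → 19(1+δ+…+δ^3); deviate → 28 + 5(δ+…+δ^3).
Cooperation is sustained iff (19−5)(δ+…+δ^3) ≥ 28−19.
δ+…+δ^3 = 1/3·(1−(1/3)^3)/(1−1/3) = 0.4815, and (28−19)/(19−5) = 0.6429.
0.4815 < 0.6429, so cooperation is not sustainable.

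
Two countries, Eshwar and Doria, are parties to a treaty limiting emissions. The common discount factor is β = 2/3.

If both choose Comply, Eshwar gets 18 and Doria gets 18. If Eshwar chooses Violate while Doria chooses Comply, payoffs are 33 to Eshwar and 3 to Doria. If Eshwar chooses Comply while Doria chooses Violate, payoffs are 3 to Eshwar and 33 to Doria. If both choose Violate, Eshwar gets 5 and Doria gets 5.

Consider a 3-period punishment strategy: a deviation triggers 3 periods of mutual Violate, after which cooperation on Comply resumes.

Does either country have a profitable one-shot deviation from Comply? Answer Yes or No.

No

A one-shot deviation gives 33 now, then 5 for 3 periods, then back to 18.
Gain from deviating: (33−18) today; loss: (18−5) in each of the next 3 periods.
No-deviation condition: (18−5)(β+…+β^3) ≥ 33−18, i.e. β+…+β^3 ≥ 15/13.
At β = 2/3: β+…+β^3 = 1.4074 ≥ 1.1538.
So cooperation is sustainable.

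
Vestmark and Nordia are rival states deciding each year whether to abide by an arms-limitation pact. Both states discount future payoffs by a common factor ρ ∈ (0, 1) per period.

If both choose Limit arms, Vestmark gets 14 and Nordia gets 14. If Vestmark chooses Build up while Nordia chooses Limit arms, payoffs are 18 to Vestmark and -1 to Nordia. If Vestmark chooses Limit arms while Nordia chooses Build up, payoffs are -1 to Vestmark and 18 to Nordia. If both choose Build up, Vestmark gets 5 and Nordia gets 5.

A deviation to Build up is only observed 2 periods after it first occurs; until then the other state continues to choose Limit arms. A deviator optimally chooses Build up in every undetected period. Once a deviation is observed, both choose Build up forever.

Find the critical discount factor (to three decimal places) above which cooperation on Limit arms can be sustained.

Deviating for the 2 undetected periods gains 18−14 = 4 per period over cooperation, then loses 14−5 = 9 per period forever once punishment starts.
Gain: 4(1 + ρ + … + ρ^1); loss: 9·ρ^2/(1−ρ).
No profitable deviation ⇔ 4(1−ρ^2) ≤ 9·ρ^2, i.e. ρ^2 ≥ 4/(4+9) = 4/13.
Hence ρ ≥ (4/13)^(1/2) ≈ 0.555.

0.555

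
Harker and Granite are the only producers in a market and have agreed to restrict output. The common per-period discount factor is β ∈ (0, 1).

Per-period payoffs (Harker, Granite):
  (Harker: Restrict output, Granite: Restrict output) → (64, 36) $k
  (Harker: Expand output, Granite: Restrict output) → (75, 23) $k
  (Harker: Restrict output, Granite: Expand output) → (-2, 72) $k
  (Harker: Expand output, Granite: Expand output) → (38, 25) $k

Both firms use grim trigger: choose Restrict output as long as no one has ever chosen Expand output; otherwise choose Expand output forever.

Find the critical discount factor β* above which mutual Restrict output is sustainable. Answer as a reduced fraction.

Harker's threshold: (75−64)/(75−38) = 11/37.
Granite's threshold: (72−36)/(72−25) = 36/47.
11/37 < 36/47, so Granite binds and β* = 36/47.

36/47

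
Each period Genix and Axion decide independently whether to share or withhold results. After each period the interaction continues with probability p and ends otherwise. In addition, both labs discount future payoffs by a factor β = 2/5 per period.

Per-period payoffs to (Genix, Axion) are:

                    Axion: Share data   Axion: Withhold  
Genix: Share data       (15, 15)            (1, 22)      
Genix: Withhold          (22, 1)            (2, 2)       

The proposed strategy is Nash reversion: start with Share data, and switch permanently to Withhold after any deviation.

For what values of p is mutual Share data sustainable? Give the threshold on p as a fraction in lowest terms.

7/8

With continuation probability p and discount β, the effective per-period discount factor is βp.
Grim-trigger IC: βp ≥ (22−15)/(22−2) = 7/20.
So p ≥ (7/20)/(2/5) = 7/8.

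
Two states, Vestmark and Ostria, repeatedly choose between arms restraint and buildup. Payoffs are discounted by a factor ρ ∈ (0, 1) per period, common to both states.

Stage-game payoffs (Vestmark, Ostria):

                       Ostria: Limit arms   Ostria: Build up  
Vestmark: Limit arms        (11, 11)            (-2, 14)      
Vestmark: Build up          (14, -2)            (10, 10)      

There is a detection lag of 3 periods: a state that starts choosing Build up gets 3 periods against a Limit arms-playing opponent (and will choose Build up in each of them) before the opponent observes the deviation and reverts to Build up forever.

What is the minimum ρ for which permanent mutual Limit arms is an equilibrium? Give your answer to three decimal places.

The best deviation is to choose Build up for all 3 undetected periods, earning 14 each, then 10 forever once detected.
Deviation value: 14(1−ρ^3)/(1−ρ) + 10ρ^3/(1−ρ); cooperation value: 11/(1−ρ).
IC: 11 ≥ 14(1−ρ^3) + 10ρ^3 = 14 − 4ρ^3.
So ρ^3 ≥ 3/4, giving ρ ≥ (3/4)^(1/3) ≈ 0.909.

0.909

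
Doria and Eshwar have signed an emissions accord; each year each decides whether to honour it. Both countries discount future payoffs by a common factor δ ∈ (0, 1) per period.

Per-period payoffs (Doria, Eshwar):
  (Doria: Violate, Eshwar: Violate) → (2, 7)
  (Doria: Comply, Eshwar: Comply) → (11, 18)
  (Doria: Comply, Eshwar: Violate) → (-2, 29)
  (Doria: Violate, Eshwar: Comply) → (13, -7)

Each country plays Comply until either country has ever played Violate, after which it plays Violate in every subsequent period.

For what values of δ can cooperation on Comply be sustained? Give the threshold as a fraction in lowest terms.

Doria: cooperation gives 11 each period; deviation gives 13 once then 2 forever.
  11/(1−δ) ≥ 13 + 2δ/(1−δ) ⇒ δ ≥ 2/11.
Eshwar: cooperation gives 18 each period; deviation gives 29 once then 7 forever.
  δ ≥ 11/22 = 1/2.
Both must hold, so the binding constraint is Eshwar's: δ ≥ 1/2.

1/2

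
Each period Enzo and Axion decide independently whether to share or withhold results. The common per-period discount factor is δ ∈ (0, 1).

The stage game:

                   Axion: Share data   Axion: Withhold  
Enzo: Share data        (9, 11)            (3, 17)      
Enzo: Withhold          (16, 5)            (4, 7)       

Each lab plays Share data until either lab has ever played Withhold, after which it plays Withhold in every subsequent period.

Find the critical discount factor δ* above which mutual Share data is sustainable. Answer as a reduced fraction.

Enzo's threshold: (16−9)/(16−4) = 7/12.
Axion's threshold: (17−11)/(17−7) = 3/5.
7/12 < 3/5, so Axion binds and δ* = 3/5.

3/5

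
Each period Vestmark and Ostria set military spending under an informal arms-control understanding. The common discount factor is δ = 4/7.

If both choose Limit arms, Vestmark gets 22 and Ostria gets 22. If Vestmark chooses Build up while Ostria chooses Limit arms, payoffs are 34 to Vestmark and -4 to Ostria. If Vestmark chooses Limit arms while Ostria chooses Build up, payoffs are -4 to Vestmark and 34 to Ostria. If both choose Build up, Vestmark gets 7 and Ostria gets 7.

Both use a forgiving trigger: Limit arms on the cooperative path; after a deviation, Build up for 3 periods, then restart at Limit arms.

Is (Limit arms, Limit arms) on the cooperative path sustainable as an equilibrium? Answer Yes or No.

Yes

IC: δ+…+δ^3 ≥ (34−22)/(22−7) = 4/5.
At δ = 4/7: partial sum = 1.0845 ≥ 0.8000. Cooperation sustainable.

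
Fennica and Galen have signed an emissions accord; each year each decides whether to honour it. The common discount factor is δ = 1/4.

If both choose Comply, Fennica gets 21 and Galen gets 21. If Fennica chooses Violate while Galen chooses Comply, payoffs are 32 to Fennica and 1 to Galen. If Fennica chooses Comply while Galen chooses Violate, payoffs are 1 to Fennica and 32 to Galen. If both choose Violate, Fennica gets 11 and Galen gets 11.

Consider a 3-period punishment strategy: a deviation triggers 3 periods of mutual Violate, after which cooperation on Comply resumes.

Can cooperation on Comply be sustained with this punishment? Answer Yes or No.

No

A one-shot deviation gives 32 now, then 11 for 3 periods, then back to 21.
Gain from deviating: (32−21) today; loss: (21−11) in each of the next 3 periods.
No-deviation condition: (21−11)(δ+…+δ^3) ≥ 32−21, i.e. δ+…+δ^3 ≥ 11/10.
At δ = 1/4: δ+…+δ^3 = 0.3281 < 1.1000.
So cooperation is not sustainable.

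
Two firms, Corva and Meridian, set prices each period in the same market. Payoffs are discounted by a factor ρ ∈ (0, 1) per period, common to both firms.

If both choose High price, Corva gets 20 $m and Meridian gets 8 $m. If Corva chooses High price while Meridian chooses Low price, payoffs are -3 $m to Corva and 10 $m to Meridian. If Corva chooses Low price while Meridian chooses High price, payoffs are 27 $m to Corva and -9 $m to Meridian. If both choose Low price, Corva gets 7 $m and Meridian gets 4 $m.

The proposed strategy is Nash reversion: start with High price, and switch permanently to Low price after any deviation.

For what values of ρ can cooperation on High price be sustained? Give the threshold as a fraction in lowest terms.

For Corva: deviation gain 27−20 = 7, per-period punishment loss 20−7 = 13. IC gives ρ ≥ 7/20.
For Meridian: gain 2, loss 4 per period, so ρ ≥ 2/6 = 1/3.
The tighter constraint is Corva's, so cooperation needs ρ ≥ 7/20.

7/20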